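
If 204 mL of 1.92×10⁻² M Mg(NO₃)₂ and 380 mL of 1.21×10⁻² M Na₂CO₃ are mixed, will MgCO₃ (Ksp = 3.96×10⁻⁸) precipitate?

Total volume after mixing = 204 + 380 = 584 mL.
[Mg²⁺] = (1.92×10⁻²)(204)/584 = 6.71×10⁻³ M
[CO₃²⁻] = (1.21×10⁻²)(380)/584 = 7.87×10⁻³ M
Q = [Mg²⁺][CO₃²⁻] = 5.28×10⁻⁵
Q = 5.28×10⁻⁵ > Ksp = 3.96×10⁻⁸, so the solution is supersaturated and MgCO₃ precipitates.

Yes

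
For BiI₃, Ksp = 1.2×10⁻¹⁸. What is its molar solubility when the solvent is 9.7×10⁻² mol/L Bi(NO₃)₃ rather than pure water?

7.7×10⁻⁷ M

BiI₃(s) ⇌ Bi³⁺(aq) + 3 I⁻(aq)
Let s be the solubility of BiI₃ here. The common ion gives [Bi³⁺] ≈ 9.7×10⁻² mol/L, and [I⁻] = 3s.
Ksp = [Bi³⁺][I⁻]^3 = (9.7×10⁻²)(3s)^3
(3s)^3 = 1.2×10⁻¹⁸ / (9.7×10⁻²) = 1.2×10⁻¹⁷
s = 7.7×10⁻⁷ mol/L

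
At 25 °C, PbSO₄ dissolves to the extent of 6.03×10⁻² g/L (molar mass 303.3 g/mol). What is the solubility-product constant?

Ksp = 3.95×10⁻⁸

Molar solubility s = (6.03×10⁻² g/L) / (303.3 g/mol) = 1.9881×10⁻⁴ mol/L
PbSO₄(s) ⇌ Pb²⁺(aq) + SO₄²⁻(aq)
With molar solubility s: [Pb²⁺] = s, [SO₄²⁻] = s.
Ksp = [Pb²⁺][SO₄²⁻] = s · s = s^2
Ksp = (1.9881×10⁻⁴)^2 = 3.95×10⁻⁸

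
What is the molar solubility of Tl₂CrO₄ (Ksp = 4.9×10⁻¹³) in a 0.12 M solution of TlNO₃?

Tl₂CrO₄(s) ⇌ 2 Tl⁺(aq) + CrO₄²⁻(aq)
Let s be the solubility of Tl₂CrO₄ here. The common ion gives [Tl⁺] ≈ 0.12 M, and [CrO₄²⁻] = s.
Ksp = [Tl⁺]^2[CrO₄²⁻] = (0.12)^2s
s = 4.9×10⁻¹³ / (0.12)^2 = 3.4×10⁻¹¹
s = 3.4×10⁻¹¹ M

3.4×10⁻¹¹ M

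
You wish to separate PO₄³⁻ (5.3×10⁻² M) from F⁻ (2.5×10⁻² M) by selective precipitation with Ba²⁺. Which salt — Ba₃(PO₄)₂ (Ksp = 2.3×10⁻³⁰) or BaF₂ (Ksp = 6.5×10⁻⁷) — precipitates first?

Ba₃(PO₄)₂

Precipitation of each salt begins when its ion product equals Ksp.
For Ba₃(PO₄)₂: [Ba²⁺] = (Ksp/[PO₄³⁻]^2)^(1/3) = 9.4×10⁻¹⁰ M
For BaF₂: [Ba²⁺] = (Ksp/[F⁻]^2) = 1.0×10⁻³ M
Ba₃(PO₄)₂ requires the lower [Ba²⁺], so it precipitates first.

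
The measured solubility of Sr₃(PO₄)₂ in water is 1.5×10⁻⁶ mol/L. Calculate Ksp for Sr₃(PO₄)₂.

Sr₃(PO₄)₂(s) ⇌ 3 Sr²⁺(aq) + 2 PO₄³⁻(aq)
Call the molar solubility s, so that [Sr²⁺] = 3s and [PO₄³⁻] = 2s.
Ksp = [Sr²⁺]^3[PO₄³⁻]^2 = (3s)^3 · (2s)^2 = 108s^5
Ksp = 108 × (1.5×10⁻⁶)^5 = 8.2×10⁻²⁸

Ksp = 8.2×10⁻²⁸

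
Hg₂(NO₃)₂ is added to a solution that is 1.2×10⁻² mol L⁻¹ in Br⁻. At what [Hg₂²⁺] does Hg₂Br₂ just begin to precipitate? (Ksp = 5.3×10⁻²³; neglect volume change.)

Each salt precipitates once Q = Ksp for that salt.
Hg₂Br₂(s) ⇌ Hg₂²⁺(aq) + 2 Br⁻(aq)
Ksp = [Hg₂²⁺][Br⁻]^2 = [Hg₂²⁺](1.2×10⁻²)^2
[Hg₂²⁺] = 5.3×10⁻²³ / (1.2×10⁻²)^2 = 3.7×10⁻¹⁹
[Hg₂²⁺] = 3.7×10⁻¹⁹ mol L⁻¹

3.7×10⁻¹⁹ M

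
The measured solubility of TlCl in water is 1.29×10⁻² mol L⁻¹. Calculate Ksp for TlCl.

Ksp = 1.66×10⁻⁴

TlCl(s) ⇌ Tl⁺(aq) + Cl⁻(aq)
Call the molar solubility s, so that [Tl⁺] = s and [Cl⁻] = s.
Ksp = [Tl⁺][Cl⁻] = s · s = s^2
Ksp = (1.29×10⁻²)^2 = 1.66×10⁻⁴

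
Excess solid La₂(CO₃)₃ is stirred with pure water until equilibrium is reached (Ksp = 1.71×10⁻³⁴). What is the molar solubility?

6.92×10⁻⁸ M

La₂(CO₃)₃(s) ⇌ 2 La³⁺(aq) + 3 CO₃²⁻(aq)
For each mole of La₂(CO₃)₃ that dissolves per liter, [La³⁺] = 2s and [CO₃²⁻] = 3s; let s denote this solubility.
Ksp = [La³⁺]^2[CO₃²⁻]^3 = (2s)^2 · (3s)^3 = 108s^5
108s^5 = 1.71×10⁻³⁴  ⇒  s^5 = 1.58×10⁻³⁶
s = 6.92×10⁻⁸ mol L⁻¹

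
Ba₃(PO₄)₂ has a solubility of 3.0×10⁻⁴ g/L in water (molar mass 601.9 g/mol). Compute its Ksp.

Convert to molarity: s = 3.0×10⁻⁴ / 601.9 = 4.984×10⁻⁷ mol/L
Ba₃(PO₄)₂(s) ⇌ 3 Ba²⁺(aq) + 2 PO₄³⁻(aq)
Let s be the molar solubility. Then [Ba²⁺] = 3s and [PO₄³⁻] = 2s.
Ksp = [Ba²⁺]^3[PO₄³⁻]^2 = (3s)^3 · (2s)^2 = 108s^5
Ksp = 108 × (4.984×10⁻⁷)^5 = 3.3×10⁻³⁰

Ksp = 3.3×10⁻³⁰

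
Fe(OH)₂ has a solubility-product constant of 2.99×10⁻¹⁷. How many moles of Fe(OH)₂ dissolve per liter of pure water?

1.96×10⁻⁶ M

Fe(OH)₂(s) ⇌ Fe²⁺(aq) + 2 OH⁻(aq)
Let s be the molar solubility. Then [Fe²⁺] = s and [OH⁻] = 2s.
Ksp = [Fe²⁺][OH⁻]^2 = s · (2s)^2 = 4s^3
4s^3 = 2.99×10⁻¹⁷  ⇒  s^3 = 7.48×10⁻¹⁸
Taking the 3rd root, s = 1.96×10⁻⁶ mol/L.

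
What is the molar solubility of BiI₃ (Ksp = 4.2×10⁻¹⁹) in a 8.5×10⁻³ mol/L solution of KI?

6.8×10⁻¹³ M

BiI₃(s) ⇌ Bi³⁺(aq) + 3 I⁻(aq)
The solution already contains I⁻ at 8.5×10⁻³ mol/L. Let s be the molar solubility of BiI₃.
[I⁻] ≈ 8.5×10⁻³ mol/L (common ion dominates); [Bi³⁺] = s.
Ksp = [Bi³⁺][I⁻]^3 = s(8.5×10⁻³)^3
s = 4.2×10⁻¹⁹ / (8.5×10⁻³)^3 = 6.8×10⁻¹³
s = 6.8×10⁻¹³ mol/L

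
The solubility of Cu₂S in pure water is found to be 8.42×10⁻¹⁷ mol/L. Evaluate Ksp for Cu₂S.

Cu₂S(s) ⇌ 2 Cu⁺(aq) + S²⁻(aq)
If s mol/L of Cu₂S dissolves, [Cu⁺] = 2s and [S²⁻] = s.
Ksp = [Cu⁺]^2[S²⁻] = (2s)^2 · s = 4s^3
Ksp = 4 × (8.42×10⁻¹⁷)^3 = 2.39×10⁻⁴⁸

Ksp = 2.39×10⁻⁴⁸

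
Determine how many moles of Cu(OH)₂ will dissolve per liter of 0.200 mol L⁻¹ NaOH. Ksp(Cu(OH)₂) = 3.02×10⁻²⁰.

7.55×10⁻¹⁹ M

Cu(OH)₂(s) ⇌ Cu²⁺(aq) + 2 OH⁻(aq)
OH⁻ is already present at 0.200 mol L⁻¹. If s mol/L of Cu(OH)₂ dissolves, [Cu²⁺] = s while [OH⁻] ≈ 0.200 mol L⁻¹.
Ksp = [Cu²⁺][OH⁻]^2 = s(0.200)^2
s = 3.02×10⁻²⁰ / (0.200)^2 = 7.55×10⁻¹⁹
s = 7.55×10⁻¹⁹ mol L⁻¹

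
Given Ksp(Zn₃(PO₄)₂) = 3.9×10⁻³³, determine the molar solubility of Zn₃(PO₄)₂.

Zn₃(PO₄)₂(s) ⇌ 3 Zn²⁺(aq) + 2 PO₄³⁻(aq)
If s mol/L of Zn₃(PO₄)₂ dissolves, [Zn²⁺] = 3s and [PO₄³⁻] = 2s.
Ksp = [Zn²⁺]^3[PO₄³⁻]^2 = (3s)^3 · (2s)^2 = 108s^5
108s^5 = 3.9×10⁻³³  ⇒  s^5 = 3.6×10⁻³⁵
s = (3.6×10⁻³⁵)^(1/5) = 1.3×10⁻⁷ M

1.3×10⁻⁷ M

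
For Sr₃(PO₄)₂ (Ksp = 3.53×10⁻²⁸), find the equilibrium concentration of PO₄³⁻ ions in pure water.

2.53×10⁻⁶ M

Sr₃(PO₄)₂(s) ⇌ 3 Sr²⁺(aq) + 2 PO₄³⁻(aq)
Call the molar solubility s, so that [Sr²⁺] = 3s and [PO₄³⁻] = 2s.
Ksp = [Sr²⁺]^3[PO₄³⁻]^2 = (3s)^3 · (2s)^2 = 108s^5 = 3.53×10⁻²⁸
s = 1.27×10⁻⁶ mol/L
[PO₄³⁻] = 2s = 2.53×10⁻⁶ mol/L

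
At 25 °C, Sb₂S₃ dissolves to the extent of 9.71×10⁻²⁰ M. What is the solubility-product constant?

Sb₂S₃(s) ⇌ 2 Sb³⁺(aq) + 3 S²⁻(aq)
If s mol/L of Sb₂S₃ dissolves, [Sb³⁺] = 2s and [S²⁻] = 3s.
Ksp = [Sb³⁺]^2[S²⁻]^3 = (2s)^2 · (3s)^3 = 108s^5
Ksp = 108 × (9.71×10⁻²⁰)^5 = 9.32×10⁻⁹⁴

Ksp = 9.32×10⁻⁹⁴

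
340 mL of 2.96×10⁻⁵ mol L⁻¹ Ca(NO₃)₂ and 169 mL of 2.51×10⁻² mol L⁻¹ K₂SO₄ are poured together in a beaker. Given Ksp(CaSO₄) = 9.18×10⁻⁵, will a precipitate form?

No

The combined volume is 509 mL.
[Ca²⁺] = (2.96×10⁻⁵)(340)/509 = 1.98×10⁻⁵ mol L⁻¹
[SO₄²⁻] = (2.51×10⁻²)(169)/509 = 8.33×10⁻³ mol L⁻¹
Q = [Ca²⁺][SO₄²⁻] = 1.65×10⁻⁷
Q < Ksp (1.65×10⁻⁷ vs 9.18×10⁻⁵); the solution remains unsaturated and no precipitate forms.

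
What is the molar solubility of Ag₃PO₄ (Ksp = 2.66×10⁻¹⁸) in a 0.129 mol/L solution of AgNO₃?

Ag₃PO₄(s) ⇌ 3 Ag⁺(aq) + PO₄³⁻(aq)
With Ag⁺ already at 0.129 mol/L and s small, take [Ag⁺] ≈ 0.129 mol/L and [PO₄³⁻] = s.
Ksp = [Ag⁺]^3[PO₄³⁻] = (0.129)^3s
s = 2.66×10⁻¹⁸ / (0.129)^3 = 1.24×10⁻¹⁵
s = 1.24×10⁻¹⁵ mol/L

1.24×10⁻¹⁵ M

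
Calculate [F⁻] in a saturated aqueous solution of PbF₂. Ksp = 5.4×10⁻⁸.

4.8×10⁻³ M

PbF₂(s) ⇌ Pb²⁺(aq) + 2 F⁻(aq)
Call the molar solubility s, so that [Pb²⁺] = s and [F⁻] = 2s.
Ksp = [Pb²⁺][F⁻]^2 = s · (2s)^2 = 4s^3 = 5.4×10⁻⁸
s = 2.4×10⁻³ M
[F⁻] = 2s = 4.8×10⁻³ M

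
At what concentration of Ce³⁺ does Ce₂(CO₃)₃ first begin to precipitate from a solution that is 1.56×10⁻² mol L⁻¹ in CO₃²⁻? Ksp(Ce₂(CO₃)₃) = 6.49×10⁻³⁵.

4.13×10⁻¹⁵ M

Precipitation of each salt begins when its ion product equals Ksp.
Ce₂(CO₃)₃(s) ⇌ 2 Ce³⁺(aq) + 3 CO₃²⁻(aq)
Ksp = [Ce³⁺]^2[CO₃²⁻]^3 = [Ce³⁺]^2(1.56×10⁻²)^3
[Ce³⁺]^2 = 6.49×10⁻³⁵ / (1.56×10⁻²)^3 = 1.71×10⁻²⁹
[Ce³⁺] = 4.13×10⁻¹⁵ mol L⁻¹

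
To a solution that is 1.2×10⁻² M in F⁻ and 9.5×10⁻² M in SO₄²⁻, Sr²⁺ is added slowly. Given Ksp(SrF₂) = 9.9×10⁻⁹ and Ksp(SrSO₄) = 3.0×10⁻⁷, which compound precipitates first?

A salt starts to precipitate once the ion product Q reaches its Ksp.
For SrF₂: [Sr²⁺] = (Ksp/[F⁻]^2) = 6.9×10⁻⁵ M
For SrSO₄: [Sr²⁺] = (Ksp/[SO₄²⁻]) = 3.2×10⁻⁶ M
SrSO₄ requires the lower [Sr²⁺], so it precipitates first.

SrSO₄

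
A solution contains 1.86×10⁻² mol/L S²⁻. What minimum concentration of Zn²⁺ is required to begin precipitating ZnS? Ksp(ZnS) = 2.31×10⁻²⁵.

Precipitation begins when Q = Ksp.
ZnS(s) ⇌ Zn²⁺(aq) + S²⁻(aq)
Ksp = [Zn²⁺][S²⁻] = [Zn²⁺](1.86×10⁻²)
[Zn²⁺] = 2.31×10⁻²⁵ / (1.86×10⁻²) = 1.24×10⁻²³
[Zn²⁺] = 1.24×10⁻²³ mol/L

1.24×10⁻²³ M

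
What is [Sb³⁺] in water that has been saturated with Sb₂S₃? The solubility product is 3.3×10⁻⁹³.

Sb₂S₃(s) ⇌ 2 Sb³⁺(aq) + 3 S²⁻(aq)
Let s be the molar solubility. Then [Sb³⁺] = 2s and [S²⁻] = 3s.
Ksp = [Sb³⁺]^2[S²⁻]^3 = (2s)^2 · (3s)^3 = 108s^5 = 3.3×10⁻⁹³
s = 1.3×10⁻¹⁹ mol/L
[Sb³⁺] = 2s = 2.5×10⁻¹⁹ mol/L

2.5×10⁻¹⁹ M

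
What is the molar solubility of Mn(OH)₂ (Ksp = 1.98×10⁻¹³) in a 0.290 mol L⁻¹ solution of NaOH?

2.35×10⁻¹² M

Mn(OH)₂(s) ⇌ Mn²⁺(aq) + 2 OH⁻(aq)
OH⁻ is already present at 0.290 mol L⁻¹. If s mol/L of Mn(OH)₂ dissolves, [Mn²⁺] = s while [OH⁻] ≈ 0.290 mol L⁻¹.
Ksp = [Mn²⁺][OH⁻]^2 = s(0.290)^2
s = 1.98×10⁻¹³ / (0.290)^2 = 2.35×10⁻¹²
s = 2.35×10⁻¹² mol L⁻¹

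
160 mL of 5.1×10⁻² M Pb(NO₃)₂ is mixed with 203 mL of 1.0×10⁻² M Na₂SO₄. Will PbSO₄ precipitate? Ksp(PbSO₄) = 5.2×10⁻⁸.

After mixing, V = 160 mL + 203 mL = 363 mL.
[Pb²⁺] = (5.1×10⁻²)(160)/363 = 2.2×10⁻² M
[SO₄²⁻] = (1.0×10⁻²)(203)/363 = 5.6×10⁻³ M
Q = [Pb²⁺][SO₄²⁻] = 1.3×10⁻⁴
Since Q (1.3×10⁻⁴) exceeds Ksp (5.2×10⁻⁸), PbSO₄ will precipitate.

Yes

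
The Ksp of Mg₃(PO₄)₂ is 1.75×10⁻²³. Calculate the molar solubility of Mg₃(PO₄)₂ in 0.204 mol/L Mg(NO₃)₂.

Mg₃(PO₄)₂(s) ⇌ 3 Mg²⁺(aq) + 2 PO₄³⁻(aq)
Mg²⁺ is already present at 0.204 mol/L. If s mol/L of Mg₃(PO₄)₂ dissolves, [PO₄³⁻] = 2s while [Mg²⁺] ≈ 0.204 mol/L.
Ksp = [Mg²⁺]^3[PO₄³⁻]^2 = (0.204)^3(2s)^2
(2s)^2 = 1.75×10⁻²³ / (0.204)^3 = 2.06×10⁻²¹
s = 2.27×10⁻¹¹ mol/L

2.27×10⁻¹¹ M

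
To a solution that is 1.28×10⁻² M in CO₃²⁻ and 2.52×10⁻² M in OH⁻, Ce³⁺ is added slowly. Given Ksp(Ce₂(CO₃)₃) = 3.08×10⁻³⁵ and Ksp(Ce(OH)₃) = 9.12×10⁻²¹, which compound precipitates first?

Ce(OH)₃

A salt starts to precipitate once the ion product Q reaches its Ksp.
For Ce₂(CO₃)₃: [Ce³⁺] = (Ksp/[CO₃²⁻]^3)^(1/2) = 3.83×10⁻¹⁵ M
For Ce(OH)₃: [Ce³⁺] = (Ksp/[OH⁻]^3) = 5.70×10⁻¹⁶ M
Since Ce(OH)₃ needs less Ce³⁺ to reach saturation, it precipitates first.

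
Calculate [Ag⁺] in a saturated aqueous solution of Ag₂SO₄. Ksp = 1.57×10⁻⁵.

3.15×10⁻² M

Ag₂SO₄(s) ⇌ 2 Ag⁺(aq) + SO₄²⁻(aq)
If s mol/L of Ag₂SO₄ dissolves, [Ag⁺] = 2s and [SO₄²⁻] = s.
Ksp = [Ag⁺]^2[SO₄²⁻] = (2s)^2 · s = 4s^3 = 1.57×10⁻⁵
s = 1.58×10⁻² M
[Ag⁺] = 2s = 3.15×10⁻² M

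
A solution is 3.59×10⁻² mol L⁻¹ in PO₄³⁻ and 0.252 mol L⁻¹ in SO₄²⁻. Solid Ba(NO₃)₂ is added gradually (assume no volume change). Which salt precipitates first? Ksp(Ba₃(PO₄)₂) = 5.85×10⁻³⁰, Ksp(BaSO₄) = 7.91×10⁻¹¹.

BaSO₄

Precipitation of each salt begins when its ion product equals Ksp.
For Ba₃(PO₄)₂: [Ba²⁺] = (Ksp/[PO₄³⁻]^2)^(1/3) = 1.66×10⁻⁹ mol L⁻¹
For BaSO₄: [Ba²⁺] = (Ksp/[SO₄²⁻]) = 3.14×10⁻¹⁰ mol L⁻¹
BaSO₄ requires the lower [Ba²⁺], so it precipitates first.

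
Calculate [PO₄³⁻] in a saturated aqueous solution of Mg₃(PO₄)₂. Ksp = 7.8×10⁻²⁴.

Mg₃(PO₄)₂(s) ⇌ 3 Mg²⁺(aq) + 2 PO₄³⁻(aq)
Let s be the molar solubility. Then [Mg²⁺] = 3s and [PO₄³⁻] = 2s.
Ksp = [Mg²⁺]^3[PO₄³⁻]^2 = (3s)^3 · (2s)^2 = 108s^5 = 7.8×10⁻²⁴
s = 9.4×10⁻⁶ mol L⁻¹
[PO₄³⁻] = 2s = 1.9×10⁻⁵ mol L⁻¹

1.9×10⁻⁵ M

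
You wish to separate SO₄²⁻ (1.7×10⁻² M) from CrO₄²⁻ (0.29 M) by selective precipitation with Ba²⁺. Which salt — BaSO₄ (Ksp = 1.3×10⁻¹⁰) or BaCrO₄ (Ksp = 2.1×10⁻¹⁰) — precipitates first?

The threshold for precipitation is Q = Ksp.
For BaSO₄: [Ba²⁺] = (Ksp/[SO₄²⁻]) = 7.6×10⁻⁹ M
For BaCrO₄: [Ba²⁺] = (Ksp/[CrO₄²⁻]) = 7.2×10⁻¹⁰ M
Since BaCrO₄ needs less Ba²⁺ to reach saturation, it precipitates first.

BaCrO₄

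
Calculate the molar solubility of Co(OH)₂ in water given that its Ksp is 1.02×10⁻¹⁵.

6.34×10⁻⁶ M

Co(OH)₂(s) ⇌ Co²⁺(aq) + 2 OH⁻(aq)
If s mol/L of Co(OH)₂ dissolves, [Co²⁺] = s and [OH⁻] = 2s.
Ksp = [Co²⁺][OH⁻]^2 = s · (2s)^2 = 4s^3
4s^3 = 1.02×10⁻¹⁵  ⇒  s^3 = 2.55×10⁻¹⁶
s = 6.34×10⁻⁶ M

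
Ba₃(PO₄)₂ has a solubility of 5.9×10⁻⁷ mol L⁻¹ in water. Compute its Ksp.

Ksp = 7.7×10⁻³⁰

Ba₃(PO₄)₂(s) ⇌ 3 Ba²⁺(aq) + 2 PO₄³⁻(aq)
For each mole of Ba₃(PO₄)₂ that dissolves per liter, [Ba²⁺] = 3s and [PO₄³⁻] = 2s; let s denote this solubility.
Ksp = [Ba²⁺]^3[PO₄³⁻]^2 = (3s)^3 · (2s)^2 = 108s^5
Ksp = 108 × (5.9×10⁻⁷)^5 = 7.7×10⁻³⁰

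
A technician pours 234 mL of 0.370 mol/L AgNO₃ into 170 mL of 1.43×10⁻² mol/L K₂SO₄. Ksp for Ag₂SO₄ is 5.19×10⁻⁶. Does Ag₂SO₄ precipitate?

Total volume after mixing = 234 + 170 = 404 mL.
[Ag⁺] = (0.370)(234)/404 = 0.214 mol/L
[SO₄²⁻] = (1.43×10⁻²)(170)/404 = 6.02×10⁻³ mol/L
Q = [Ag⁺]^2[SO₄²⁻] = 2.76×10⁻⁴
Since Q (2.76×10⁻⁴) exceeds Ksp (5.19×10⁻⁶), Ag₂SO₄ will precipitate.

Yes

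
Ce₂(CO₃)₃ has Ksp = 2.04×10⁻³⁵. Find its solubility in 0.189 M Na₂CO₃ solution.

2.75×10⁻¹⁷ M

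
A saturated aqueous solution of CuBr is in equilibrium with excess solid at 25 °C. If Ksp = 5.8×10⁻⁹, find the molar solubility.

CuBr(s) ⇌ Cu⁺(aq) + Br⁻(aq)
Call the molar solubility s, so that [Cu⁺] = s and [Br⁻] = s.
Ksp = [Cu⁺][Br⁻] = s · s = s^2
s^2 = 5.8×10⁻⁹
Taking the 2nd root, s = 7.6×10⁻⁵ M.

7.6×10⁻⁵ M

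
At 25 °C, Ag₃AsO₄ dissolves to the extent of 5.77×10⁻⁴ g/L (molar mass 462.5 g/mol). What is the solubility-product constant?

Ksp = 6.54×10⁻²³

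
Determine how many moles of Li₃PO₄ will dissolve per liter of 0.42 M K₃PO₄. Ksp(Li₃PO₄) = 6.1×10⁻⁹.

8.1×10⁻⁴ M

Li₃PO₄(s) ⇌ 3 Li⁺(aq) + PO₄³⁻(aq)
With PO₄³⁻ already at 0.42 M and s small, take [PO₄³⁻] ≈ 0.42 M and [Li⁺] = 3s.
Ksp = [Li⁺]^3[PO₄³⁻] = (3s)^3(0.42)
(3s)^3 = 6.1×10⁻⁹ / (0.42) = 1.5×10⁻⁸
s = 8.1×10⁻⁴ M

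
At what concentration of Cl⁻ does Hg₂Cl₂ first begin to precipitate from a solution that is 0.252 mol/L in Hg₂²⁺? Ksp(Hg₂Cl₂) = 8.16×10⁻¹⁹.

The threshold for precipitation is Q = Ksp.
Hg₂Cl₂(s) ⇌ Hg₂²⁺(aq) + 2 Cl⁻(aq)
Ksp = [Hg₂²⁺][Cl⁻]^2 = [Cl⁻]^2(0.252)
[Cl⁻]^2 = 8.16×10⁻¹⁹ / (0.252) = 3.24×10⁻¹⁸
[Cl⁻] = 1.80×10⁻⁹ mol/L

1.80×10⁻⁹ M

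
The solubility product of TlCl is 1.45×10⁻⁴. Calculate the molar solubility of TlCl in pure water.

TlCl(s) ⇌ Tl⁺(aq) + Cl⁻(aq)
If s mol/L of TlCl dissolves, [Tl⁺] = s and [Cl⁻] = s.
Ksp = [Tl⁺][Cl⁻] = s · s = s^2
s^2 = 1.45×10⁻⁴
Taking the 2nd root, s = 1.20×10⁻² M.

1.20×10⁻² M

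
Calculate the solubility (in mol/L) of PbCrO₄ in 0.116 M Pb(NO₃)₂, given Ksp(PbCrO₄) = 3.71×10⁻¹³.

3.20×10⁻¹² M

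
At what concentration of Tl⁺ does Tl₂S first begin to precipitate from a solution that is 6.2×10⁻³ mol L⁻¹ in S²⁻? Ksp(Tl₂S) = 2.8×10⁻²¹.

Precipitation of each salt begins when its ion product equals Ksp.
Tl₂S(s) ⇌ 2 Tl⁺(aq) + S²⁻(aq)
Ksp = [Tl⁺]^2[S²⁻] = [Tl⁺]^2(6.2×10⁻³)
[Tl⁺]^2 = 2.8×10⁻²¹ / (6.2×10⁻³) = 4.5×10⁻¹⁹
[Tl⁺] = 6.7×10⁻¹⁰ mol L⁻¹

6.7×10⁻¹⁰ M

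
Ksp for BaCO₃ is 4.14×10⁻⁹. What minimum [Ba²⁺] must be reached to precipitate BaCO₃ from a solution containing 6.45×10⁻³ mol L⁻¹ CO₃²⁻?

6.42×10⁻⁷ M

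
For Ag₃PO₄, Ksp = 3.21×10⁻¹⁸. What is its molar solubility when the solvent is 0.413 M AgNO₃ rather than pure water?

Ag₃PO₄(s) ⇌ 3 Ag⁺(aq) + PO₄³⁻(aq)
With Ag⁺ already at 0.413 M and s small, take [Ag⁺] ≈ 0.413 M and [PO₄³⁻] = s.
Ksp = [Ag⁺]^3[PO₄³⁻] = (0.413)^3s
s = 3.21×10⁻¹⁸ / (0.413)^3 = 4.56×10⁻¹⁷
s = 4.56×10⁻¹⁷ M

4.56×10⁻¹⁷ M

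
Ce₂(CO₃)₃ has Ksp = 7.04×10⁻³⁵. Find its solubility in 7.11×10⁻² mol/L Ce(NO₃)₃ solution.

Ce₂(CO₃)₃(s) ⇌ 2 Ce³⁺(aq) + 3 CO₃²⁻(aq)
Let s be the solubility of Ce₂(CO₃)₃ here. The common ion gives [Ce³⁺] ≈ 7.11×10⁻² mol/L, and [CO₃²⁻] = 3s.
Ksp = [Ce³⁺]^2[CO₃²⁻]^3 = (7.11×10⁻²)^2(3s)^3
(3s)^3 = 7.04×10⁻³⁵ / (7.11×10⁻²)^2 = 1.39×10⁻³²
s = 8.02×10⁻¹² mol/L

8.02×10⁻¹² M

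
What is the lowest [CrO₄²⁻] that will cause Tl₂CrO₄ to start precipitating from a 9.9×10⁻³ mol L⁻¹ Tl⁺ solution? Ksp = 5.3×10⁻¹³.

Precipitation of each salt begins when its ion product equals Ksp.
Tl₂CrO₄(s) ⇌ 2 Tl⁺(aq) + CrO₄²⁻(aq)
Ksp = [Tl⁺]^2[CrO₄²⁻] = [CrO₄²⁻](9.9×10⁻³)^2
[CrO₄²⁻] = 5.3×10⁻¹³ / (9.9×10⁻³)^2 = 5.4×10⁻⁹
[CrO₄²⁻] = 5.4×10⁻⁹ mol L⁻¹

5.4×10⁻⁹ M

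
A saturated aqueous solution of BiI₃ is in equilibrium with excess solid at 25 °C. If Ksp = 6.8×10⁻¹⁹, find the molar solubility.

BiI₃(s) ⇌ Bi³⁺(aq) + 3 I⁻(aq)
Call the molar solubility s, so that [Bi³⁺] = s and [I⁻] = 3s.
Ksp = [Bi³⁺][I⁻]^3 = s · (3s)^3 = 27s^4
27s^4 = 6.8×10⁻¹⁹  ⇒  s^4 = 2.5×10⁻²⁰
s = (2.5×10⁻²⁰)^(1/4) = 1.3×10⁻⁵ mol L⁻¹

1.3×10⁻⁵ M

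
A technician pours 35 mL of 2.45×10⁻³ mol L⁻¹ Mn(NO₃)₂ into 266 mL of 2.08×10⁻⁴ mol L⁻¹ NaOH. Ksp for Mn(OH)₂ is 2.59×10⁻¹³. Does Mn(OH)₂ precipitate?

Yes

The combined volume is 301 mL.
[Mn²⁺] = (2.45×10⁻³)(35)/301 = 2.85×10⁻⁴ mol L⁻¹
[OH⁻] = (2.08×10⁻⁴)(266)/301 = 1.84×10⁻⁴ mol L⁻¹
Q = [Mn²⁺][OH⁻]^2 = 9.63×10⁻¹²
Since Q (9.63×10⁻¹²) exceeds Ksp (2.59×10⁻¹³), Mn(OH)₂ will precipitate.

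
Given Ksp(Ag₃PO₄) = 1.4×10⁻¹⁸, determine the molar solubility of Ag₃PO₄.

1.5×10⁻⁵ M

Ag₃PO₄(s) ⇌ 3 Ag⁺(aq) + PO₄³⁻(aq)
For each mole of Ag₃PO₄ that dissolves per liter, [Ag⁺] = 3s and [PO₄³⁻] = s; let s denote this solubility.
Ksp = [Ag⁺]^3[PO₄³⁻] = (3s)^3 · s = 27s^4
27s^4 = 1.4×10⁻¹⁸  ⇒  s^4 = 5.2×10⁻²⁰
s = 1.5×10⁻⁵ M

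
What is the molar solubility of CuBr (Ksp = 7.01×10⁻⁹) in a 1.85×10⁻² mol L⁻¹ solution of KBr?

3.79×10⁻⁷ M

CuBr(s) ⇌ Cu⁺(aq) + Br⁻(aq)
With Br⁻ already at 1.85×10⁻² mol L⁻¹ and s small, take [Br⁻] ≈ 1.85×10⁻² mol L⁻¹ and [Cu⁺] = s.
Ksp = [Cu⁺][Br⁻] = s(1.85×10⁻²)
s = 7.01×10⁻⁹ / (1.85×10⁻²) = 3.79×10⁻⁷
s = 3.79×10⁻⁷ mol L⁻¹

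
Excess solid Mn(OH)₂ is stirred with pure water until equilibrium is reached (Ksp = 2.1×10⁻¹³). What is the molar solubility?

3.7×10⁻⁵ M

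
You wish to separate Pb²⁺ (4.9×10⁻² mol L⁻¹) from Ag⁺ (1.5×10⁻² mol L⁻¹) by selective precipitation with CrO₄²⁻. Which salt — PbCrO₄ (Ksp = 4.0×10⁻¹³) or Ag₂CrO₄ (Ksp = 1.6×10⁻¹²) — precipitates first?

Each salt precipitates once Q = Ksp for that salt.
For PbCrO₄: [CrO₄²⁻] = (Ksp/[Pb²⁺]) = 8.2×10⁻¹² mol L⁻¹
For Ag₂CrO₄: [CrO₄²⁻] = (Ksp/[Ag⁺]^2) = 7.1×10⁻⁹ mol L⁻¹
Since PbCrO₄ needs less CrO₄²⁻ to reach saturation, it precipitates first.

PbCrO₄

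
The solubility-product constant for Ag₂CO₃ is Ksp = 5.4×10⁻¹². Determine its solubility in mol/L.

1.1×10⁻⁴ M

Ag₂CO₃(s) ⇌ 2 Ag⁺(aq) + CO₃²⁻(aq)
For each mole of Ag₂CO₃ that dissolves per liter, [Ag⁺] = 2s and [CO₃²⁻] = s; let s denote this solubility.
Ksp = [Ag⁺]^2[CO₃²⁻] = (2s)^2 · s = 4s^3
4s^3 = 5.4×10⁻¹²  ⇒  s^3 = 1.4×10⁻¹²
Taking the 3rd root, s = 1.1×10⁻⁴ mol/L.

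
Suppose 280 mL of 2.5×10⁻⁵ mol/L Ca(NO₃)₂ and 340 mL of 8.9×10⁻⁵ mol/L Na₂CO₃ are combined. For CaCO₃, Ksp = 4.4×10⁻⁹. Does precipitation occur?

Total volume after mixing = 280 + 340 = 620 mL.
[Ca²⁺] = (2.5×10⁻⁵)(280)/620 = 1.1×10⁻⁵ mol/L
[CO₃²⁻] = (8.9×10⁻⁵)(340)/620 = 4.9×10⁻⁵ mol/L
Q = [Ca²⁺][CO₃²⁻] = 5.5×10⁻¹⁰
Q < Ksp (5.5×10⁻¹⁰ vs 4.4×10⁻⁹); the solution remains unsaturated and no precipitate forms.

No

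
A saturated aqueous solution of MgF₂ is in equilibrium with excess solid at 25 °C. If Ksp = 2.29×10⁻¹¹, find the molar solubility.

MgF₂(s) ⇌ Mg²⁺(aq) + 2 F⁻(aq)
For each mole of MgF₂ that dissolves per liter, [Mg²⁺] = s and [F⁻] = 2s; let s denote this solubility.
Ksp = [Mg²⁺][F⁻]^2 = s · (2s)^2 = 4s^3
4s^3 = 2.29×10⁻¹¹  ⇒  s^3 = 5.73×10⁻¹²
s = (5.73×10⁻¹²)^(1/3) = 1.79×10⁻⁴ M

1.79×10⁻⁴ M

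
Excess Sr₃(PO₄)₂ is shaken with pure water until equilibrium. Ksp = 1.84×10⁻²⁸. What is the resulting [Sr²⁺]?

3.34×10⁻⁶ M

Sr₃(PO₄)₂(s) ⇌ 3 Sr²⁺(aq) + 2 PO₄³⁻(aq)
Call the molar solubility s, so that [Sr²⁺] = 3s and [PO₄³⁻] = 2s.
Ksp = [Sr²⁺]^3[PO₄³⁻]^2 = (3s)^3 · (2s)^2 = 108s^5 = 1.84×10⁻²⁸
s = 1.11×10⁻⁶ mol/L
[Sr²⁺] = 3s = 3.34×10⁻⁶ mol/L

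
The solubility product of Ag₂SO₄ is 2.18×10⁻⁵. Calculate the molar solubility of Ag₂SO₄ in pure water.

1.76×10⁻² M

Ag₂SO₄(s) ⇌ 2 Ag⁺(aq) + SO₄²⁻(aq)
With molar solubility s: [Ag⁺] = 2s, [SO₄²⁻] = s.
Ksp = [Ag⁺]^2[SO₄²⁻] = (2s)^2 · s = 4s^3
4s^3 = 2.18×10⁻⁵  ⇒  s^3 = 5.45×10⁻⁶
s = 1.76×10⁻² mol/L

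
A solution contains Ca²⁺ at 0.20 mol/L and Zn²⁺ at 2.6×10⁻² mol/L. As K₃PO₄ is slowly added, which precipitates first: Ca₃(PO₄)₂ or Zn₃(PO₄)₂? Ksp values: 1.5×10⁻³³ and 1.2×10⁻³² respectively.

Ca₃(PO₄)₂

A salt starts to precipitate once the ion product Q reaches its Ksp.
For Ca₃(PO₄)₂: [PO₄³⁻] = (Ksp/[Ca²⁺]^3)^(1/2) = 4.3×10⁻¹⁶ mol/L
For Zn₃(PO₄)₂: [PO₄³⁻] = (Ksp/[Zn²⁺]^3)^(1/2) = 2.6×10⁻¹⁴ mol/L
Since Ca₃(PO₄)₂ needs less PO₄³⁻ to reach saturation, it precipitates first.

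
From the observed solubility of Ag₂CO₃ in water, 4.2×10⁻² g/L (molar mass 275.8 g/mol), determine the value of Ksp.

Ksp = 1.4×10⁻¹¹

Molar solubility s = (4.2×10⁻² g/L) / (275.8 g/mol) = 1.523×10⁻⁴ mol/L
Ag₂CO₃(s) ⇌ 2 Ag⁺(aq) + CO₃²⁻(aq)
Let s be the molar solubility. Then [Ag⁺] = 2s and [CO₃²⁻] = s.
Ksp = [Ag⁺]^2[CO₃²⁻] = (2s)^2 · s = 4s^3
Ksp = 4 × (1.523×10⁻⁴)^3 = 1.4×10⁻¹¹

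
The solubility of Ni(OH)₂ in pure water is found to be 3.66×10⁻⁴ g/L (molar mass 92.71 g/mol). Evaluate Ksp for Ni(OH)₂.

Ksp = 2.46×10⁻¹⁶

s = (3.66×10⁻⁴ g L⁻¹)/(92.71 g mol⁻¹) = 3.9478×10⁻⁶ M
Ni(OH)₂(s) ⇌ Ni²⁺(aq) + 2 OH⁻(aq)
Let s be the molar solubility. Then [Ni²⁺] = s and [OH⁻] = 2s.
Ksp = [Ni²⁺][OH⁻]^2 = s · (2s)^2 = 4s^3
Ksp = 4 × (3.9478×10⁻⁶)^3 = 2.46×10⁻¹⁶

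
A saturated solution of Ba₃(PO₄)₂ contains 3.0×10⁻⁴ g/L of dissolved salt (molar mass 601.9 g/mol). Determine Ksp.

Ksp = 3.3×10⁻³⁰

s = (3.0×10⁻⁴ g L⁻¹)/(601.9 g mol⁻¹) = 4.984×10⁻⁷ M
Ba₃(PO₄)₂(s) ⇌ 3 Ba²⁺(aq) + 2 PO₄³⁻(aq)
If s mol/L of Ba₃(PO₄)₂ dissolves, [Ba²⁺] = 3s and [PO₄³⁻] = 2s.
Ksp = [Ba²⁺]^3[PO₄³⁻]^2 = (3s)^3 · (2s)^2 = 108s^5
Ksp = 108 × (4.984×10⁻⁷)^5 = 3.3×10⁻³⁰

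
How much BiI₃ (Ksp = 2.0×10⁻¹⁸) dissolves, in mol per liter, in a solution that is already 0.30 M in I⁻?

7.4×10⁻¹⁷ M

BiI₃(s) ⇌ Bi³⁺(aq) + 3 I⁻(aq)
With I⁻ already at 0.30 M and s small, take [I⁻] ≈ 0.30 M and [Bi³⁺] = s.
Ksp = [Bi³⁺][I⁻]^3 = s(0.30)^3
s = 2.0×10⁻¹⁸ / (0.30)^3 = 7.4×10⁻¹⁷
s = 7.4×10⁻¹⁷ M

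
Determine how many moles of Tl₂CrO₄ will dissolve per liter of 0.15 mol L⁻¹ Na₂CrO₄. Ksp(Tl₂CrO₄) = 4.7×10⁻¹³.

8.9×10⁻⁷ M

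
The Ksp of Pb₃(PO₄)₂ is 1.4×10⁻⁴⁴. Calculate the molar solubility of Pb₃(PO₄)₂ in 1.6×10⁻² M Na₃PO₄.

Pb₃(PO₄)₂(s) ⇌ 3 Pb²⁺(aq) + 2 PO₄³⁻(aq)
The solution already contains PO₄³⁻ at 1.6×10⁻² M. Let s be the molar solubility of Pb₃(PO₄)₂.
[PO₄³⁻] ≈ 1.6×10⁻² M (common ion dominates); [Pb²⁺] = 3s.
Ksp = [Pb²⁺]^3[PO₄³⁻]^2 = (3s)^3(1.6×10⁻²)^2
(3s)^3 = 1.4×10⁻⁴⁴ / (1.6×10⁻²)^2 = 5.5×10⁻⁴¹
s = 1.3×10⁻¹⁴ M

1.3×10⁻¹⁴ M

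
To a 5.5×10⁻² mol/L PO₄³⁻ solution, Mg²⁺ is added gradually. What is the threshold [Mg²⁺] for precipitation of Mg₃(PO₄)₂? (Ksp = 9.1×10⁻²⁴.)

1.4×10⁻⁷ M

Precipitation of each salt begins when its ion product equals Ksp.
Mg₃(PO₄)₂(s) ⇌ 3 Mg²⁺(aq) + 2 PO₄³⁻(aq)
Ksp = [Mg²⁺]^3[PO₄³⁻]^2 = [Mg²⁺]^3(5.5×10⁻²)^2
[Mg²⁺]^3 = 9.1×10⁻²⁴ / (5.5×10⁻²)^2 = 3.0×10⁻²¹
[Mg²⁺] = 1.4×10⁻⁷ mol/L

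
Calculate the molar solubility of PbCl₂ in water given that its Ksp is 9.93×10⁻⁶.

PbCl₂(s) ⇌ Pb²⁺(aq) + 2 Cl⁻(aq)
For each mole of PbCl₂ that dissolves per liter, [Pb²⁺] = s and [Cl⁻] = 2s; let s denote this solubility.
Ksp = [Pb²⁺][Cl⁻]^2 = s · (2s)^2 = 4s^3
4s^3 = 9.93×10⁻⁶  ⇒  s^3 = 2.48×10⁻⁶
s = 1.35×10⁻² mol/L

1.35×10⁻² M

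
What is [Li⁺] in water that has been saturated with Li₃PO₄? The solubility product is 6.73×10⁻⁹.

Li₃PO₄(s) ⇌ 3 Li⁺(aq) + PO₄³⁻(aq)
Call the molar solubility s, so that [Li⁺] = 3s and [PO₄³⁻] = s.
Ksp = [Li⁺]^3[PO₄³⁻] = (3s)^3 · s = 27s^4 = 6.73×10⁻⁹
s = 3.97×10⁻³ M
[Li⁺] = 3s = 1.19×10⁻² M

1.19×10⁻² M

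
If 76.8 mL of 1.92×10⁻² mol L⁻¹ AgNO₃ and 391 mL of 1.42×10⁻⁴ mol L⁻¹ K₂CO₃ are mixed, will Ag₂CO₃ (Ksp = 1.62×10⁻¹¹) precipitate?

Yes

After mixing, V = 76.8 mL + 391 mL = 467.8 mL.
[Ag⁺] = (1.92×10⁻²)(76.8)/467.8 = 3.15×10⁻³ mol L⁻¹
[CO₃²⁻] = (1.42×10⁻⁴)(391)/467.8 = 1.19×10⁻⁴ mol L⁻¹
Q = [Ag⁺]^2[CO₃²⁻] = 1.18×10⁻⁹
Q = 1.18×10⁻⁹ > Ksp = 1.62×10⁻¹¹, so the solution is supersaturated and Ag₂CO₃ precipitates.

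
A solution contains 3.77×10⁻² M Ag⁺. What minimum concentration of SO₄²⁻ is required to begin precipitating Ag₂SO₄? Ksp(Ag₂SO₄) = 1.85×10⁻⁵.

A salt starts to precipitate once the ion product Q reaches its Ksp.
Ag₂SO₄(s) ⇌ 2 Ag⁺(aq) + SO₄²⁻(aq)
Ksp = [Ag⁺]^2[SO₄²⁻] = [SO₄²⁻](3.77×10⁻²)^2
[SO₄²⁻] = 1.85×10⁻⁵ / (3.77×10⁻²)^2 = 1.30×10⁻²
[SO₄²⁻] = 1.30×10⁻² M

1.30×10⁻² M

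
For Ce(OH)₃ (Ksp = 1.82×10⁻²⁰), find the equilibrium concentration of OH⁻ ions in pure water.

Ce(OH)₃(s) ⇌ Ce³⁺(aq) + 3 OH⁻(aq)
Let s be the molar solubility. Then [Ce³⁺] = s and [OH⁻] = 3s.
Ksp = [Ce³⁺][OH⁻]^3 = s · (3s)^3 = 27s^4 = 1.82×10⁻²⁰
s = 5.10×10⁻⁶ M
[OH⁻] = 3s = 1.53×10⁻⁵ M

1.53×10⁻⁵ M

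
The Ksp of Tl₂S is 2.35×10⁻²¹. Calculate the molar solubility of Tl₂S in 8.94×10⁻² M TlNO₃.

2.94×10⁻¹⁹ M

Tl₂S(s) ⇌ 2 Tl⁺(aq) + S²⁻(aq)
With Tl⁺ already at 8.94×10⁻² M and s small, take [Tl⁺] ≈ 8.94×10⁻² M and [S²⁻] = s.
Ksp = [Tl⁺]^2[S²⁻] = (8.94×10⁻²)^2s
s = 2.35×10⁻²¹ / (8.94×10⁻²)^2 = 2.94×10⁻¹⁹
s = 2.94×10⁻¹⁹ M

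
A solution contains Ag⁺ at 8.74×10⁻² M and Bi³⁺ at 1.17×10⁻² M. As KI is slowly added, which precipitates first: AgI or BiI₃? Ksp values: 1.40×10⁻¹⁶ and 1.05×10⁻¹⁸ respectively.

AgI

Precipitation begins when Q = Ksp.
For AgI: [I⁻] = (Ksp/[Ag⁺]) = 1.60×10⁻¹⁵ M
For BiI₃: [I⁻] = (Ksp/[Bi³⁺])^(1/3) = 4.48×10⁻⁶ M
The smaller threshold [I⁻] is reached first, so AgI precipitates first.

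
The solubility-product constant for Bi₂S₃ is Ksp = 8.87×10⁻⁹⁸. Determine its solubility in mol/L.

Bi₂S₃(s) ⇌ 2 Bi³⁺(aq) + 3 S²⁻(aq)
With molar solubility s: [Bi³⁺] = 2s, [S²⁻] = 3s.
Ksp = [Bi³⁺]^2[S²⁻]^3 = (2s)^2 · (3s)^3 = 108s^5
108s^5 = 8.87×10⁻⁹⁸  ⇒  s^5 = 8.21×10⁻¹⁰⁰
s = (8.21×10⁻¹⁰⁰)^(1/5) = 1.52×10⁻²⁰ mol L⁻¹

1.52×10⁻²⁰ M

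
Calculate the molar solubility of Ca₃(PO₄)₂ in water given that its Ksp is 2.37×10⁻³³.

1.17×10⁻⁷ M

Ca₃(PO₄)₂(s) ⇌ 3 Ca²⁺(aq) + 2 PO₄³⁻(aq)
Call the molar solubility s, so that [Ca²⁺] = 3s and [PO₄³⁻] = 2s.
Ksp = [Ca²⁺]^3[PO₄³⁻]^2 = (3s)^3 · (2s)^2 = 108s^5
108s^5 = 2.37×10⁻³³  ⇒  s^5 = 2.19×10⁻³⁵
s = (2.19×10⁻³⁵)^(1/5) = 1.17×10⁻⁷ mol/L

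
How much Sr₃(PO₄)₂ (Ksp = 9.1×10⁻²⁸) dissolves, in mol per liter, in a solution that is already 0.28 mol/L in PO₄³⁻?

7.5×10⁻¹⁰ M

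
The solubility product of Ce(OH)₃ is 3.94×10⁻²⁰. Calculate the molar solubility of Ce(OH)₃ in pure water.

6.18×10⁻⁶ M

Ce(OH)₃(s) ⇌ Ce³⁺(aq) + 3 OH⁻(aq)
With molar solubility s: [Ce³⁺] = s, [OH⁻] = 3s.
Ksp = [Ce³⁺][OH⁻]^3 = s · (3s)^3 = 27s^4
27s^4 = 3.94×10⁻²⁰  ⇒  s^4 = 1.46×10⁻²¹
s = 6.18×10⁻⁶ M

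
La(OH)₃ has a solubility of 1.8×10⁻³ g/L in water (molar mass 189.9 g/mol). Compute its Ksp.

s = (1.8×10⁻³ g L⁻¹)/(189.9 g mol⁻¹) = 9.479×10⁻⁶ M
La(OH)₃(s) ⇌ La³⁺(aq) + 3 OH⁻(aq)
If s mol/L of La(OH)₃ dissolves, [La³⁺] = s and [OH⁻] = 3s.
Ksp = [La³⁺][OH⁻]^3 = s · (3s)^3 = 27s^4
Ksp = 27 × (9.479×10⁻⁶)^4 = 2.2×10⁻¹⁹

Ksp = 2.2×10⁻¹⁹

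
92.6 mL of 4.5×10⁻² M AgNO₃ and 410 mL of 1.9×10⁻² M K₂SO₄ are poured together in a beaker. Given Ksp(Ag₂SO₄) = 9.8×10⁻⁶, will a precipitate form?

No

The combined volume is 502.6 mL.
[Ag⁺] = (4.5×10⁻²)(92.6)/502.6 = 8.3×10⁻³ M
[SO₄²⁻] = (1.9×10⁻²)(410)/502.6 = 1.5×10⁻² M
Q = [Ag⁺]^2[SO₄²⁻] = 1.1×10⁻⁶
Since Q (1.1×10⁻⁶) is less than Ksp (9.8×10⁻⁶), no Ag₂SO₄ precipitates.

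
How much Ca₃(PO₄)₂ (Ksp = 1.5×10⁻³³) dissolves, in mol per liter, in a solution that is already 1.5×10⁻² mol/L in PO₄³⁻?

Ca₃(PO₄)₂(s) ⇌ 3 Ca²⁺(aq) + 2 PO₄³⁻(aq)
With PO₄³⁻ already at 1.5×10⁻² mol/L and s small, take [PO₄³⁻] ≈ 1.5×10⁻² mol/L and [Ca²⁺] = 3s.
Ksp = [Ca²⁺]^3[PO₄³⁻]^2 = (3s)^3(1.5×10⁻²)^2
(3s)^3 = 1.5×10⁻³³ / (1.5×10⁻²)^2 = 6.7×10⁻³⁰
s = 6.3×10⁻¹¹ mol/L

6.3×10⁻¹¹ M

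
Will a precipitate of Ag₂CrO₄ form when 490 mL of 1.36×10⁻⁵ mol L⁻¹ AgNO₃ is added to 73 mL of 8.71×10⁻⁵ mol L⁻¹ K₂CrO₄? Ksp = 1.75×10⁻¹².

No

The combined volume is 563 mL.
[Ag⁺] = (1.36×10⁻⁵)(490)/563 = 1.18×10⁻⁵ mol L⁻¹
[CrO₄²⁻] = (8.71×10⁻⁵)(73)/563 = 1.13×10⁻⁵ mol L⁻¹
Q = [Ag⁺]^2[CrO₄²⁻] = 1.58×10⁻¹⁵
Q = 1.58×10⁻¹⁵ < Ksp = 1.75×10⁻¹², so the solution is unsaturated and no precipitate forms.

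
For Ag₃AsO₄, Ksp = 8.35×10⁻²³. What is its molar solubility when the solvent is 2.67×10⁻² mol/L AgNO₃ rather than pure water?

4.39×10⁻¹⁸ M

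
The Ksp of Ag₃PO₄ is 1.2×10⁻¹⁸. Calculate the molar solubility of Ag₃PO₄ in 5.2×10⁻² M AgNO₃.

8.5×10⁻¹⁵ M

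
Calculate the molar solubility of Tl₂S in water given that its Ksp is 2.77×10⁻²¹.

8.85×10⁻⁸ M

Tl₂S(s) ⇌ 2 Tl⁺(aq) + S²⁻(aq)
With molar solubility s: [Tl⁺] = 2s, [S²⁻] = s.
Ksp = [Tl⁺]^2[S²⁻] = (2s)^2 · s = 4s^3
4s^3 = 2.77×10⁻²¹  ⇒  s^3 = 6.93×10⁻²²
Taking the 3rd root, s = 8.85×10⁻⁸ mol L⁻¹.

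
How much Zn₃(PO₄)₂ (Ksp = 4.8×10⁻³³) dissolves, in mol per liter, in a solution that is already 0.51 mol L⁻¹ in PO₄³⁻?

8.8×10⁻¹² M

Zn₃(PO₄)₂(s) ⇌ 3 Zn²⁺(aq) + 2 PO₄³⁻(aq)
Let s be the solubility of Zn₃(PO₄)₂ here. The common ion gives [PO₄³⁻] ≈ 0.51 mol L⁻¹, and [Zn²⁺] = 3s.
Ksp = [Zn²⁺]^3[PO₄³⁻]^2 = (3s)^3(0.51)^2
(3s)^3 = 4.8×10⁻³³ / (0.51)^2 = 1.8×10⁻³²
s = 8.8×10⁻¹² mol L⁻¹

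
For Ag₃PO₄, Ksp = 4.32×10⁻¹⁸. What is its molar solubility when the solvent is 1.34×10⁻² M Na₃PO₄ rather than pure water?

Ag₃PO₄(s) ⇌ 3 Ag⁺(aq) + PO₄³⁻(aq)
PO₄³⁻ is already present at 1.34×10⁻² M. If s mol/L of Ag₃PO₄ dissolves, [Ag⁺] = 3s while [PO₄³⁻] ≈ 1.34×10⁻² M.
Ksp = [Ag⁺]^3[PO₄³⁻] = (3s)^3(1.34×10⁻²)
(3s)^3 = 4.32×10⁻¹⁸ / (1.34×10⁻²) = 3.22×10⁻¹⁶
s = 2.29×10⁻⁶ M

2.29×10⁻⁶ M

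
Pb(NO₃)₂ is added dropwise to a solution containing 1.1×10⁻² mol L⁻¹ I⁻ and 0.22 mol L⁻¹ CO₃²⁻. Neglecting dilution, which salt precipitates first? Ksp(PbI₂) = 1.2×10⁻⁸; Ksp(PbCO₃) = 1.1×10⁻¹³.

A salt starts to precipitate once the ion product Q reaches its Ksp.
For PbI₂: [Pb²⁺] = (Ksp/[I⁻]^2) = 9.9×10⁻⁵ mol L⁻¹
For PbCO₃: [Pb²⁺] = (Ksp/[CO₃²⁻]) = 5.0×10⁻¹³ mol L⁻¹
Since PbCO₃ needs less Pb²⁺ to reach saturation, it precipitates first.

PbCO₃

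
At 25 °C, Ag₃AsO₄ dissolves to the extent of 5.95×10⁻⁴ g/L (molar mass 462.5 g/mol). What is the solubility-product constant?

Ksp = 7.40×10⁻²³

Molar solubility s = (5.95×10⁻⁴ g/L) / (462.5 g/mol) = 1.2865×10⁻⁶ mol/L
Ag₃AsO₄(s) ⇌ 3 Ag⁺(aq) + AsO₄³⁻(aq)
Call the molar solubility s, so that [Ag⁺] = 3s and [AsO₄³⁻] = s.
Ksp = [Ag⁺]^3[AsO₄³⁻] = (3s)^3 · s = 27s^4
Ksp = 27 × (1.2865×10⁻⁶)^4 = 7.40×10⁻²³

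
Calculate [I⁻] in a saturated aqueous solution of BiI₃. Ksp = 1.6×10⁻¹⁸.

4.7×10⁻⁵ M

BiI₃(s) ⇌ Bi³⁺(aq) + 3 I⁻(aq)
Call the molar solubility s, so that [Bi³⁺] = s and [I⁻] = 3s.
Ksp = [Bi³⁺][I⁻]^3 = s · (3s)^3 = 27s^4 = 1.6×10⁻¹⁸
s = 1.6×10⁻⁵ M
[I⁻] = 3s = 4.7×10⁻⁵ M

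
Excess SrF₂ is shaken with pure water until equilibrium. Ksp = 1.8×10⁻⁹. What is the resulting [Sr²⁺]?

SrF₂(s) ⇌ Sr²⁺(aq) + 2 F⁻(aq)
Let s be the molar solubility. Then [Sr²⁺] = s and [F⁻] = 2s.
Ksp = [Sr²⁺][F⁻]^2 = s · (2s)^2 = 4s^3 = 1.8×10⁻⁹
s = 7.7×10⁻⁴ M
[Sr²⁺] = s = 7.7×10⁻⁴ M

7.7×10⁻⁴ M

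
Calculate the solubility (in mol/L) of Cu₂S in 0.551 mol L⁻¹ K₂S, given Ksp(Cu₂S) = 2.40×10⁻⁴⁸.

1.04×10⁻²⁴ M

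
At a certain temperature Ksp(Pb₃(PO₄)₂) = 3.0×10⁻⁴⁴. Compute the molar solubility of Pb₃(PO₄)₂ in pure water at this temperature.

Pb₃(PO₄)₂(s) ⇌ 3 Pb²⁺(aq) + 2 PO₄³⁻(aq)
With molar solubility s: [Pb²⁺] = 3s, [PO₄³⁻] = 2s.
Ksp = [Pb²⁺]^3[PO₄³⁻]^2 = (3s)^3 · (2s)^2 = 108s^5
108s^5 = 3.0×10⁻⁴⁴  ⇒  s^5 = 2.8×10⁻⁴⁶
s = 7.7×10⁻¹⁰ mol/L

7.7×10⁻¹⁰ M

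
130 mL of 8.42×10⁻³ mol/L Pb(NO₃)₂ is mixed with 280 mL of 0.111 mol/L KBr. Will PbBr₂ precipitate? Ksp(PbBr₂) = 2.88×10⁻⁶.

Yes

Total volume after mixing = 130 + 280 = 410 mL.
[Pb²⁺] = (8.42×10⁻³)(130)/410 = 2.67×10⁻³ mol/L
[Br⁻] = (0.111)(280)/410 = 7.58×10⁻² mol/L
Q = [Pb²⁺][Br⁻]^2 = 1.53×10⁻⁵
Because Q > Ksp (1.53×10⁻⁵ vs 2.88×10⁻⁶), a precipitate of PbBr₂ forms.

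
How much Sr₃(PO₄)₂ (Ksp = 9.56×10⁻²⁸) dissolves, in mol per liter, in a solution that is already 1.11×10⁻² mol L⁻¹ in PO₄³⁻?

6.60×10⁻⁹ M

Sr₃(PO₄)₂(s) ⇌ 3 Sr²⁺(aq) + 2 PO₄³⁻(aq)
With PO₄³⁻ already at 1.11×10⁻² mol L⁻¹ and s small, take [PO₄³⁻] ≈ 1.11×10⁻² mol L⁻¹ and [Sr²⁺] = 3s.
Ksp = [Sr²⁺]^3[PO₄³⁻]^2 = (3s)^3(1.11×10⁻²)^2
(3s)^3 = 9.56×10⁻²⁸ / (1.11×10⁻²)^2 = 7.76×10⁻²⁴
s = 6.60×10⁻⁹ mol L⁻¹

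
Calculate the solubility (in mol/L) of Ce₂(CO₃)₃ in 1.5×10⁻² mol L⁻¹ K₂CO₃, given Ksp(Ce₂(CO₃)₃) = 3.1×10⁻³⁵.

Ce₂(CO₃)₃(s) ⇌ 2 Ce³⁺(aq) + 3 CO₃²⁻(aq)
With CO₃²⁻ already at 1.5×10⁻² mol L⁻¹ and s small, take [CO₃²⁻] ≈ 1.5×10⁻² mol L⁻¹ and [Ce³⁺] = 2s.
Ksp = [Ce³⁺]^2[CO₃²⁻]^3 = (2s)^2(1.5×10⁻²)^3
(2s)^2 = 3.1×10⁻³⁵ / (1.5×10⁻²)^3 = 9.2×10⁻³⁰
s = 1.5×10⁻¹⁵ mol L⁻¹

1.5×10⁻¹⁵ M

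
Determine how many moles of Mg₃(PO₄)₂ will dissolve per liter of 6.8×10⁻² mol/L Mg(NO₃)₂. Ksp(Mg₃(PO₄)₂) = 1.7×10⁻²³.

1.2×10⁻¹⁰ M

Mg₃(PO₄)₂(s) ⇌ 3 Mg²⁺(aq) + 2 PO₄³⁻(aq)
With Mg²⁺ already at 6.8×10⁻² mol/L and s small, take [Mg²⁺] ≈ 6.8×10⁻² mol/L and [PO₄³⁻] = 2s.
Ksp = [Mg²⁺]^3[PO₄³⁻]^2 = (6.8×10⁻²)^3(2s)^2
(2s)^2 = 1.7×10⁻²³ / (6.8×10⁻²)^3 = 5.4×10⁻²⁰
s = 1.2×10⁻¹⁰ mol/L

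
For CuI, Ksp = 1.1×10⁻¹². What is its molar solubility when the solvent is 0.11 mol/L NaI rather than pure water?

1.0×10⁻¹¹ M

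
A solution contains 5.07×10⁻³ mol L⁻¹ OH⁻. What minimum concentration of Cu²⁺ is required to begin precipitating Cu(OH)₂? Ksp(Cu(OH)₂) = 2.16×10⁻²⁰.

8.40×10⁻¹⁶ M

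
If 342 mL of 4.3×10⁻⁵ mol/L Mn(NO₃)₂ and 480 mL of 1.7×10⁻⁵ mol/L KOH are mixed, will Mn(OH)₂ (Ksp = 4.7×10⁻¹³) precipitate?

No

The combined volume is 822 mL.
[Mn²⁺] = (4.3×10⁻⁵)(342)/822 = 1.8×10⁻⁵ mol/L
[OH⁻] = (1.7×10⁻⁵)(480)/822 = 9.9×10⁻⁶ mol/L
Q = [Mn²⁺][OH⁻]^2 = 1.8×10⁻¹⁵
Q < Ksp (1.8×10⁻¹⁵ vs 4.7×10⁻¹³); the solution remains unsaturated and no precipitate forms.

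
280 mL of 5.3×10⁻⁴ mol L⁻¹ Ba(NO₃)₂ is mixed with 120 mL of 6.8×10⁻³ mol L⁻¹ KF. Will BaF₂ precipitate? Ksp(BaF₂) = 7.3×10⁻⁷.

After mixing, V = 280 mL + 120 mL = 400 mL.
[Ba²⁺] = (5.3×10⁻⁴)(280)/400 = 3.7×10⁻⁴ mol L⁻¹
[F⁻] = (6.8×10⁻³)(120)/400 = 2.0×10⁻³ mol L⁻¹
Q = [Ba²⁺][F⁻]^2 = 1.5×10⁻⁹
Q < Ksp (1.5×10⁻⁹ vs 7.3×10⁻⁷); the solution remains unsaturated and no precipitate forms.

No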